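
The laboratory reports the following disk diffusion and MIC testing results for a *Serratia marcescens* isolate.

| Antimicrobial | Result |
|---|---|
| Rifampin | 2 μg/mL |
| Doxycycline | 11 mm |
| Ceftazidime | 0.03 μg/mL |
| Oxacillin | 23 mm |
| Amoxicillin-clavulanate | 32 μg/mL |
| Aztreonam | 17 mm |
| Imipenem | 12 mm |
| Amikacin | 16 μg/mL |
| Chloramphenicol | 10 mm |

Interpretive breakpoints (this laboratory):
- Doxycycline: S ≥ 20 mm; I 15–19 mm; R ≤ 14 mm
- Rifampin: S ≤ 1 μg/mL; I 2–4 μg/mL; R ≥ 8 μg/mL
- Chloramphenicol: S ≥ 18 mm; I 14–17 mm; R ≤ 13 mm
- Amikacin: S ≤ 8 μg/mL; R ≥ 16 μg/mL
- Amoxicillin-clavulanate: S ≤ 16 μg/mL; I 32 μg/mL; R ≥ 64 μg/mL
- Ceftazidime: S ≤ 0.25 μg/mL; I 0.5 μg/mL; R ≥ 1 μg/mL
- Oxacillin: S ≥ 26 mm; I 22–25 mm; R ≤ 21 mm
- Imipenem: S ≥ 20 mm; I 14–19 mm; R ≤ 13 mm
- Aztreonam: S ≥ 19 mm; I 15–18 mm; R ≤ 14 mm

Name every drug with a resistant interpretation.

doxycycline, imipenem, amikacin, chloramphenicol

Rifampin: 2 μg/mL is in 2–4 μg/mL → I
Doxycycline: 11 mm is ≤ 14 mm ⇒ R
Ceftazidime (0.03 μg/mL) ≤ 0.25 μg/mL → Susceptible
Oxacillin 23 mm: in 22–25 mm — Intermediate
Amoxicillin-clavulanate 32 μg/mL: = 32 μg/mL — Intermediate
Aztreonam: 17 mm is in 15–18 mm → I
Imipenem (12 mm) ≤ 13 mm ⇒ Resistant
Amikacin 16 μg/mL: ≥ 16 μg/mL → R
Chloramphenicol 10 mm: ≤ 13 mm ⇒ resistant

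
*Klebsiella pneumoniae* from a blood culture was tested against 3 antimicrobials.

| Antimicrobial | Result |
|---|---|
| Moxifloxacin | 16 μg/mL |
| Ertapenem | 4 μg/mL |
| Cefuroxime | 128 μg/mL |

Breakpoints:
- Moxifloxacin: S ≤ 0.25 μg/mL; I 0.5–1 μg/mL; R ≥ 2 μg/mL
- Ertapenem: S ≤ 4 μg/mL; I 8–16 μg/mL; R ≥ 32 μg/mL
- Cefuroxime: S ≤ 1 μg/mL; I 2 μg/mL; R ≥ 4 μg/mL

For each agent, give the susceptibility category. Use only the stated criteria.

R, S, R

Moxifloxacin 16 μg/mL: ≥ 2 μg/mL — R
Ertapenem (4 μg/mL) ≤ 4 μg/mL — S
Cefuroxime 128 μg/mL: ≥ 4 μg/mL → resistant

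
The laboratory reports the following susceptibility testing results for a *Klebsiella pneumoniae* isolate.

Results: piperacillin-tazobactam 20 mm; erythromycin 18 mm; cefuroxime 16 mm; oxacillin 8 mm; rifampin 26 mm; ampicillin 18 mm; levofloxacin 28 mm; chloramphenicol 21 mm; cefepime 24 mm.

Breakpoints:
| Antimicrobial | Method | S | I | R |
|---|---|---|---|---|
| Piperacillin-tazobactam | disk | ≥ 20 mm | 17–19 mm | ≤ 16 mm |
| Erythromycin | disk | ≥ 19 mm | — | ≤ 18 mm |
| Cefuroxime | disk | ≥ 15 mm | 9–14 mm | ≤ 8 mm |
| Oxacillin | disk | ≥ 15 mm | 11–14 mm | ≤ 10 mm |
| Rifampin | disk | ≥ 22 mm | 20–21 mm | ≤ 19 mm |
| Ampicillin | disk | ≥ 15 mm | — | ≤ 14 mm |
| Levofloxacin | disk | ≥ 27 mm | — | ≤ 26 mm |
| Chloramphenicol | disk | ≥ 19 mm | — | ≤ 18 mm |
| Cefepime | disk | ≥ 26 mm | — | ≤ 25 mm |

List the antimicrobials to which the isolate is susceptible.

piperacillin-tazobactam, cefuroxime, rifampin, ampicillin, levofloxacin, chloramphenicol

Piperacillin-tazobactam (20 mm) ≥ 20 mm → susceptible
Erythromycin 18 mm: ≤ 18 mm ⇒ resistant
Cefuroxime: 16 mm is ≥ 15 mm ⇒ S
Oxacillin: 8 mm is ≤ 10 mm ⇒ Resistant
Rifampin 26 mm: ≥ 22 mm → susceptible
Ampicillin (18 mm) ≥ 15 mm — Susceptible
Levofloxacin 28 mm: ≥ 27 mm — S
Chloramphenicol (21 mm) ≥ 19 mm → S
Cefepime 24 mm: ≤ 25 mm → R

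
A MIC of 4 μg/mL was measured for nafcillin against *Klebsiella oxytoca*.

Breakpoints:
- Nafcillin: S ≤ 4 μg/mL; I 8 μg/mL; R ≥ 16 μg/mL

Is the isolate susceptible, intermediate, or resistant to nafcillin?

S

Nafcillin (4 μg/mL) ≤ 4 μg/mL → susceptible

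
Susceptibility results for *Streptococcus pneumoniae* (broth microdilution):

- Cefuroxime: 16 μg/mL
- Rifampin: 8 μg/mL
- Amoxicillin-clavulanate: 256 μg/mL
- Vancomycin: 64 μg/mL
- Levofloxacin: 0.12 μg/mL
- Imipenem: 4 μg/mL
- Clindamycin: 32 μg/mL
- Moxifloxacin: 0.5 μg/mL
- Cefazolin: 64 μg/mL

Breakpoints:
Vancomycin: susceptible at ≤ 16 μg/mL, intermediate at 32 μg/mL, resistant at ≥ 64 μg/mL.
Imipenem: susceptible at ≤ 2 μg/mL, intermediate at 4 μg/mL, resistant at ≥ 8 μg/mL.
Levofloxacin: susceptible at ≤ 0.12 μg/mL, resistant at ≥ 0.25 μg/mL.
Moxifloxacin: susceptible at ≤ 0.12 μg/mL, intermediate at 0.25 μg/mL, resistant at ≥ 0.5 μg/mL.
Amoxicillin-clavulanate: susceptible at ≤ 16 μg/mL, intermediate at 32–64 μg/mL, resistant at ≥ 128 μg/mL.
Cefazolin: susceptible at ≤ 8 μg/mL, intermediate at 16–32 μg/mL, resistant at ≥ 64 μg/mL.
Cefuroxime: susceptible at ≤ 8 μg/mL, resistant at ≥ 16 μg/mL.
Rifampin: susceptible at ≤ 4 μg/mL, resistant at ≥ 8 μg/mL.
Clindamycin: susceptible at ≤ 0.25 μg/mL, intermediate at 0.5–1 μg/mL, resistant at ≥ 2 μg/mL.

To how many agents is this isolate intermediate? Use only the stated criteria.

1

Cefuroxime: 16 μg/mL is ≥ 16 μg/mL — resistant
Rifampin: 8 μg/mL is ≥ 8 μg/mL — resistant
Amoxicillin-clavulanate: 256 μg/mL is ≥ 128 μg/mL ⇒ resistant
Vancomycin 64 μg/mL: ≥ 64 μg/mL → resistant
Levofloxacin 0.12 μg/mL: ≤ 0.12 μg/mL ⇒ Susceptible
Imipenem: 4 μg/mL is = 4 μg/mL — intermediate
Clindamycin: 32 μg/mL is ≥ 2 μg/mL ⇒ R
Moxifloxacin (0.5 μg/mL) ≥ 0.5 μg/mL — R
Cefazolin: 64 μg/mL is ≥ 64 μg/mL ⇒ R
Intermediate: 1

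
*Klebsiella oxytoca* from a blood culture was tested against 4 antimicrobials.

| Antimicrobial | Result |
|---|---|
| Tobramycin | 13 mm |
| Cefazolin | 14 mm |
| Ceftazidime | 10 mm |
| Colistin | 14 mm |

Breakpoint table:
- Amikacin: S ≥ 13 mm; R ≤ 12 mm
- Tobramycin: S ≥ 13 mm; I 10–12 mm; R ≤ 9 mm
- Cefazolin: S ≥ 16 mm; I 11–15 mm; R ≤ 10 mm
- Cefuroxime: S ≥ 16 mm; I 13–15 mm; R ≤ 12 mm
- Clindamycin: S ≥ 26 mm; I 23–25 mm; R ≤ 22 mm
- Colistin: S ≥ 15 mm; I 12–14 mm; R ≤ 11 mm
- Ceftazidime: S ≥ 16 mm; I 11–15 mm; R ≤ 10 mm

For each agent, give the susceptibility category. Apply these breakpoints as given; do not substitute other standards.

Tobramycin 13 mm: ≥ 13 mm → S
Cefazolin 14 mm: in 11–15 mm → Intermediate
Ceftazidime: 10 mm is ≤ 10 mm ⇒ resistant
Colistin: 14 mm is in 12–14 mm → Intermediate

S, I, R, I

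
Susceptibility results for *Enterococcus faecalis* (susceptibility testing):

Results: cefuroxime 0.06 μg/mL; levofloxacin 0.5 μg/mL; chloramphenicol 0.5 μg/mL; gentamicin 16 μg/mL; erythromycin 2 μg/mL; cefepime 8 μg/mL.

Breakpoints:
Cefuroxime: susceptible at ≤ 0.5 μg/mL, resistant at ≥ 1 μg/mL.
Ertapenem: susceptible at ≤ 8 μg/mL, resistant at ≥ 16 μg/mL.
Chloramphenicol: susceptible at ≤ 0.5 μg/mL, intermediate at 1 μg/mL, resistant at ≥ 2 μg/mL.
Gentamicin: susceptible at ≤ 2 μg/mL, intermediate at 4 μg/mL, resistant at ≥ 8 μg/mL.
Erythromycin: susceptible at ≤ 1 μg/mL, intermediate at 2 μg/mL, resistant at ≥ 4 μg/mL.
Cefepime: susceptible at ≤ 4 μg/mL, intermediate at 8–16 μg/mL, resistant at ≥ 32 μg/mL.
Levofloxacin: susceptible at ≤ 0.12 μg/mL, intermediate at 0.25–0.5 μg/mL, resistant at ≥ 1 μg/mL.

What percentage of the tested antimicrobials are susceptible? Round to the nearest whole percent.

Cefuroxime: 0.06 μg/mL is ≤ 0.5 μg/mL — susceptible
Levofloxacin 0.5 μg/mL: in 0.25–0.5 μg/mL — intermediate
Chloramphenicol (0.5 μg/mL) ≤ 0.5 μg/mL ⇒ S
Gentamicin (16 μg/mL) ≥ 8 μg/mL — R
Erythromycin: 2 μg/mL is = 2 μg/mL — I
Cefepime (8 μg/mL) in 8–16 μg/mL — intermediate
Susceptible: 2/6

33%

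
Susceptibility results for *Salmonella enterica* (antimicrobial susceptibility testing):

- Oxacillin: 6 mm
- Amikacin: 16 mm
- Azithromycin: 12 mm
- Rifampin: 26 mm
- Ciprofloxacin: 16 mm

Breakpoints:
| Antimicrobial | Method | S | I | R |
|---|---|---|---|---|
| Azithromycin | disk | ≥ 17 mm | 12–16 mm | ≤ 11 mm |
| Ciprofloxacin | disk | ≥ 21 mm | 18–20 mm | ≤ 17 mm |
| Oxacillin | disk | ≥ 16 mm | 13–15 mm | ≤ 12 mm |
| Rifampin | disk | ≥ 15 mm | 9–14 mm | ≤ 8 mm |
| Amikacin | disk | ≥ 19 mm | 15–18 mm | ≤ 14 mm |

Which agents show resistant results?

oxacillin, ciprofloxacin

Oxacillin 6 mm: ≤ 12 mm — Resistant
Amikacin: 16 mm is in 15–18 mm → intermediate
Azithromycin (12 mm) in 12–16 mm — Intermediate
Rifampin: 26 mm is ≥ 15 mm ⇒ S
Ciprofloxacin 16 mm: ≤ 17 mm → Resistant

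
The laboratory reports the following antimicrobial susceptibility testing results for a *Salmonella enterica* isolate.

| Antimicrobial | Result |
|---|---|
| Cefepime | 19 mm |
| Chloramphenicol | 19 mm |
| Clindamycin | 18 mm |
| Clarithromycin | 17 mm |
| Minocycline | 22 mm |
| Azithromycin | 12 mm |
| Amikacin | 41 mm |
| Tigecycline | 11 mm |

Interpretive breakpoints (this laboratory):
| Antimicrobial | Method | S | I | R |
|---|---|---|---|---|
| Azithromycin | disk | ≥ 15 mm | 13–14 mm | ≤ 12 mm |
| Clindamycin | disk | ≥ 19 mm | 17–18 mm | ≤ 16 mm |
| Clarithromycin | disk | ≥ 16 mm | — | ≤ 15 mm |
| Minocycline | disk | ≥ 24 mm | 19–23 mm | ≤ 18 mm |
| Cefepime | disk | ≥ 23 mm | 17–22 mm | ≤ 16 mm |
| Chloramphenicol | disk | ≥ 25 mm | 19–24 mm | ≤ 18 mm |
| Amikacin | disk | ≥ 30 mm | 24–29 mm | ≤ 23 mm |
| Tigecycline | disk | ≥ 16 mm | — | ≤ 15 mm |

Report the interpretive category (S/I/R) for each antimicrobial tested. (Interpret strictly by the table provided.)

I, I, I, S, I, R, S, R

Cefepime: 19 mm is in 17–22 mm ⇒ intermediate
Chloramphenicol: 19 mm is in 19–24 mm — intermediate
Clindamycin 18 mm: in 17–18 mm → I
Clarithromycin (17 mm) ≥ 16 mm → Susceptible
Minocycline: 22 mm is in 19–23 mm → I
Azithromycin (12 mm) ≤ 12 mm → resistant
Amikacin (41 mm) ≥ 30 mm ⇒ S
Tigecycline: 11 mm is ≤ 15 mm — resistant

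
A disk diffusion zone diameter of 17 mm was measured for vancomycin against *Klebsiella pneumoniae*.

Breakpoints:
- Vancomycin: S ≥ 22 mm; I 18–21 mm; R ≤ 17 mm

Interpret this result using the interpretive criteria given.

Vancomycin 17 mm: ≤ 17 mm — Resistant

R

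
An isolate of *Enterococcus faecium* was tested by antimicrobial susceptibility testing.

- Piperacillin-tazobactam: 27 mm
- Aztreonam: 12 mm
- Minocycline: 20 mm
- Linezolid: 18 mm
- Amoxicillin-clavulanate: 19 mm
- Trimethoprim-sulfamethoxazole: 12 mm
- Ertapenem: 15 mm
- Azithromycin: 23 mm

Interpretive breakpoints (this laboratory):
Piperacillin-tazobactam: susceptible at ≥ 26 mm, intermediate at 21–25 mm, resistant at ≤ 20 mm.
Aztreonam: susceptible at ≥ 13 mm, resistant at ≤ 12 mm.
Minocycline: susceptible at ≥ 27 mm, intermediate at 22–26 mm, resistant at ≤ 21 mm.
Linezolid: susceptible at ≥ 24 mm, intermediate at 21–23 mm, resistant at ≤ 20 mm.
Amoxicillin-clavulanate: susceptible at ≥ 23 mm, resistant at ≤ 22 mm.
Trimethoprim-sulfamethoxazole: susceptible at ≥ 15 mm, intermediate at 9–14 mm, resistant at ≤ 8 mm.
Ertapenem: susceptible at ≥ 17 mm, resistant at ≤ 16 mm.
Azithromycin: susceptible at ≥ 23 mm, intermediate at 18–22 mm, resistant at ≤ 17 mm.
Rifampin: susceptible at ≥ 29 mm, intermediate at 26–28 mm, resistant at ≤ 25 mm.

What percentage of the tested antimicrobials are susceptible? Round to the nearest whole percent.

Piperacillin-tazobactam 27 mm: ≥ 26 mm → susceptible
Aztreonam 12 mm: ≤ 12 mm → resistant
Minocycline 20 mm: ≤ 21 mm — R
Linezolid (18 mm) ≤ 20 mm → Resistant
Amoxicillin-clavulanate (19 mm) ≤ 22 mm — Resistant
Trimethoprim-sulfamethoxazole: 12 mm is in 9–14 mm → I
Ertapenem 15 mm: ≤ 16 mm ⇒ Resistant
Azithromycin: 23 mm is ≥ 23 mm ⇒ S
Susceptible: 2/8

25%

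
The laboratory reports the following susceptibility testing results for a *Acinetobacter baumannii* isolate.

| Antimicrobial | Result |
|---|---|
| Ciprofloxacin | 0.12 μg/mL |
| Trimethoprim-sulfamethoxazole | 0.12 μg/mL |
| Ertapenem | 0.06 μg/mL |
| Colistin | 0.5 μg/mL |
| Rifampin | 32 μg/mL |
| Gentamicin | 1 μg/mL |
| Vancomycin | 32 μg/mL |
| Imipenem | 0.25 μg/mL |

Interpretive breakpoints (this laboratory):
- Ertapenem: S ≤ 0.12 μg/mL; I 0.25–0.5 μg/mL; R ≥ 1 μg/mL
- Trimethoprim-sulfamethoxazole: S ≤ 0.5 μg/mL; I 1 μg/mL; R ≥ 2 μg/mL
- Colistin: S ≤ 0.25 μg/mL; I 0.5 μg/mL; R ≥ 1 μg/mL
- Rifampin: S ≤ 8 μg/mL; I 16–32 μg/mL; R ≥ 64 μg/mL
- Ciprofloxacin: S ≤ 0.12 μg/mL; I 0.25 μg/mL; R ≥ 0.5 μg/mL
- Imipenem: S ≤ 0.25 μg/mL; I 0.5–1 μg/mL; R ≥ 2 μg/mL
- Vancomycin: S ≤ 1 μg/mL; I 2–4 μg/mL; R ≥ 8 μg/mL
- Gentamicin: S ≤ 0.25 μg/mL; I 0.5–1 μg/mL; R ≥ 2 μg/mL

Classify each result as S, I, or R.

Ciprofloxacin 0.12 μg/mL: ≤ 0.12 μg/mL — Susceptible
Trimethoprim-sulfamethoxazole 0.12 μg/mL: ≤ 0.5 μg/mL ⇒ S
Ertapenem 0.06 μg/mL: ≤ 0.12 μg/mL ⇒ Susceptible
Colistin: 0.5 μg/mL is = 0.5 μg/mL — intermediate
Rifampin: 32 μg/mL is in 16–32 μg/mL — I
Gentamicin 1 μg/mL: in 0.5–1 μg/mL ⇒ intermediate
Vancomycin 32 μg/mL: ≥ 8 μg/mL — R
Imipenem 0.25 μg/mL: ≤ 0.25 μg/mL → S

S, S, S, I, I, I, R, S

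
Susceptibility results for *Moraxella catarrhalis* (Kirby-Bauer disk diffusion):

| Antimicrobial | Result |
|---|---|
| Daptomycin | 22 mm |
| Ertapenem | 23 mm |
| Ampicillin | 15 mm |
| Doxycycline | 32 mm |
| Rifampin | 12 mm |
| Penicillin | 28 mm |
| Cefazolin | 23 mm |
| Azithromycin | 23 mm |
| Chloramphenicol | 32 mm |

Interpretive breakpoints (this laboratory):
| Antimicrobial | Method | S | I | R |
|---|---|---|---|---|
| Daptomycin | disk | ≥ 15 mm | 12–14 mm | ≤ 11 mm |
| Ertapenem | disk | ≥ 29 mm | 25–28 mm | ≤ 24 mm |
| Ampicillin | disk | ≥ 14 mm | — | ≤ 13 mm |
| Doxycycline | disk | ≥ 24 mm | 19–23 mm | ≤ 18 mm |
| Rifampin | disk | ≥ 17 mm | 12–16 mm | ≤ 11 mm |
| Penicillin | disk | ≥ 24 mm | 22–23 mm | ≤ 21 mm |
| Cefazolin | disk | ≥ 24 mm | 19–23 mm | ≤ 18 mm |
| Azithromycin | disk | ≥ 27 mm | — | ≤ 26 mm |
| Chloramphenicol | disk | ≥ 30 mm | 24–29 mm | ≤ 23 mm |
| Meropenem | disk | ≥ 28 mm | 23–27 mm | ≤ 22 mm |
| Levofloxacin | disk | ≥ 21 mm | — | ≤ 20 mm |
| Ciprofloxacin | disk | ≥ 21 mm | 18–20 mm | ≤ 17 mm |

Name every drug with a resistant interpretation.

ertapenem, azithromycin

Daptomycin 22 mm: ≥ 15 mm ⇒ S
Ertapenem (23 mm) ≤ 24 mm ⇒ resistant
Ampicillin (15 mm) ≥ 14 mm ⇒ susceptible
Doxycycline (32 mm) ≥ 24 mm → S
Rifampin 12 mm: in 12–16 mm → Intermediate
Penicillin (28 mm) ≥ 24 mm ⇒ S
Cefazolin 23 mm: in 19–23 mm → intermediate
Azithromycin (23 mm) ≤ 26 mm → R
Chloramphenicol 32 mm: ≥ 30 mm → S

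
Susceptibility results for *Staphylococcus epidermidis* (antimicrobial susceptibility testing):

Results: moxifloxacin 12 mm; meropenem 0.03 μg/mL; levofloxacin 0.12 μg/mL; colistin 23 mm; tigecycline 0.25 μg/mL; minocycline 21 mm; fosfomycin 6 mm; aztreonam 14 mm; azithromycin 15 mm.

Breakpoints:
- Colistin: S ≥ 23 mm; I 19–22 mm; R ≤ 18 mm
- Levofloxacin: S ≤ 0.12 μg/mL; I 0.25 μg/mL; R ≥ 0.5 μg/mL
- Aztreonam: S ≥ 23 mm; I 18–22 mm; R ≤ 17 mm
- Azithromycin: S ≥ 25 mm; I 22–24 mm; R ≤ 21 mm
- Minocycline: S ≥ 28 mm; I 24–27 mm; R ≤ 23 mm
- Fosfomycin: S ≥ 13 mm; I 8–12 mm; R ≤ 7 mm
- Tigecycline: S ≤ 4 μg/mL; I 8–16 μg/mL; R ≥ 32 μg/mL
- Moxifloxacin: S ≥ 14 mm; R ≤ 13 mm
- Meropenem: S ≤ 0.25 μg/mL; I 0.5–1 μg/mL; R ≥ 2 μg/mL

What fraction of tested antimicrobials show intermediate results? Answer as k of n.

0 of 9

Moxifloxacin 12 mm: ≤ 13 mm — Resistant
Meropenem: 0.03 μg/mL is ≤ 0.25 μg/mL — susceptible
Levofloxacin: 0.12 μg/mL is ≤ 0.12 μg/mL → S
Colistin: 23 mm is ≥ 23 mm — S
Tigecycline 0.25 μg/mL: ≤ 4 μg/mL — Susceptible
Minocycline: 21 mm is ≤ 23 mm ⇒ Resistant
Fosfomycin: 6 mm is ≤ 7 mm → R
Aztreonam (14 mm) ≤ 17 mm → R
Azithromycin 15 mm: ≤ 21 mm — resistant
Intermediate: 0/9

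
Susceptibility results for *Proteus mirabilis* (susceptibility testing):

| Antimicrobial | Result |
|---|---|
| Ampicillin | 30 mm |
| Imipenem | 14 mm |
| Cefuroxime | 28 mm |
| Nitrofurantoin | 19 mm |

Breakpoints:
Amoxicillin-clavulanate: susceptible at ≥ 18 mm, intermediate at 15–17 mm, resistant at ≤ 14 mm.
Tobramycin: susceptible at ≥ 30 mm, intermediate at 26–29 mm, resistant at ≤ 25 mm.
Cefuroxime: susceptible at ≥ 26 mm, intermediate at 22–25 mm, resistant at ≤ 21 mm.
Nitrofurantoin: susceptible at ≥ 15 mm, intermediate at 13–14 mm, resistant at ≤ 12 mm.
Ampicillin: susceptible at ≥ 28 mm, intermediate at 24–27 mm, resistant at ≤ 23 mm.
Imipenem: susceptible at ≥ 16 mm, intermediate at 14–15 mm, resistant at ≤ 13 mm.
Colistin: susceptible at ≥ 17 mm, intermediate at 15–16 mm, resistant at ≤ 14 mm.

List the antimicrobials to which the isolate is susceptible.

Ampicillin: 30 mm is ≥ 28 mm — Susceptible
Imipenem (14 mm) in 14–15 mm ⇒ Intermediate
Cefuroxime 28 mm: ≥ 26 mm ⇒ Susceptible
Nitrofurantoin (19 mm) ≥ 15 mm — S

ampicillin, cefuroxime, nitrofurantoin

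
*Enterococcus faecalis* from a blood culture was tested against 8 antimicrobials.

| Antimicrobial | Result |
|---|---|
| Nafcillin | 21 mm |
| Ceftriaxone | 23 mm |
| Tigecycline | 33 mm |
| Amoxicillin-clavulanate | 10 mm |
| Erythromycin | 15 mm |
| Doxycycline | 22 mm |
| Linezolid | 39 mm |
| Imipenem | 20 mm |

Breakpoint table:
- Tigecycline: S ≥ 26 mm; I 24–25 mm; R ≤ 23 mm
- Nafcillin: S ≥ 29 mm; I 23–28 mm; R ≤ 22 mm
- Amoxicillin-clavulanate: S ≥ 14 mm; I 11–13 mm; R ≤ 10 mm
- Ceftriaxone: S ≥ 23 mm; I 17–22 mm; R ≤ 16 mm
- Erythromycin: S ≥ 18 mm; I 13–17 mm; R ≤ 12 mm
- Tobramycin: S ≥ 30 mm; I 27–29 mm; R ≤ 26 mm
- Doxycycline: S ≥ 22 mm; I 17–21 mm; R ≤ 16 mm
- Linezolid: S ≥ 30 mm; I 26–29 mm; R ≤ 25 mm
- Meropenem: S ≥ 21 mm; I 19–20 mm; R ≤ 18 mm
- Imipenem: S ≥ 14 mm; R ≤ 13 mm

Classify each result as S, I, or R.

R, S, S, R, I, S, S, S

Nafcillin 21 mm: ≤ 22 mm — resistant
Ceftriaxone: 23 mm is ≥ 23 mm → S
Tigecycline: 33 mm is ≥ 26 mm → S
Amoxicillin-clavulanate (10 mm) ≤ 10 mm ⇒ resistant
Erythromycin: 15 mm is in 13–17 mm — I
Doxycycline (22 mm) ≥ 22 mm → susceptible
Linezolid (39 mm) ≥ 30 mm — S
Imipenem 20 mm: ≥ 14 mm → S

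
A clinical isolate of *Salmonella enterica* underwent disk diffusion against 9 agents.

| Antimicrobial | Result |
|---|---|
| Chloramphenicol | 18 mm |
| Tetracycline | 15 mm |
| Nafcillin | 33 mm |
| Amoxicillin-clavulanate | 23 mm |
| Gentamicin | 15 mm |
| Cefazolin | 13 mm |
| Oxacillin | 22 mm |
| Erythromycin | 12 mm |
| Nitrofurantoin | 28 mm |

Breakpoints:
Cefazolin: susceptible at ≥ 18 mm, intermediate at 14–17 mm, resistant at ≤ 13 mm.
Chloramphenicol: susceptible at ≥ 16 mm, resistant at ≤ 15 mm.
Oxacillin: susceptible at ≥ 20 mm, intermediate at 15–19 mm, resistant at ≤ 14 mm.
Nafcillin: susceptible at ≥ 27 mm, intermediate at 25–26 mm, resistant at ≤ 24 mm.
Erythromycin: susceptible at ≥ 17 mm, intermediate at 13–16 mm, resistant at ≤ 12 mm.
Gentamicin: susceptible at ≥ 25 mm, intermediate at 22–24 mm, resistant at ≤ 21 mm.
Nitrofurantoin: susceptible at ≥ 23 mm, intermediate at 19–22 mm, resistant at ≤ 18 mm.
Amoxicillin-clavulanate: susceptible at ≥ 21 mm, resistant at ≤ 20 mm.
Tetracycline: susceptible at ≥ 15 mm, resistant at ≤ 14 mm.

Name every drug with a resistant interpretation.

Chloramphenicol (18 mm) ≥ 16 mm ⇒ Susceptible
Tetracycline (15 mm) ≥ 15 mm → Susceptible
Nafcillin: 33 mm is ≥ 27 mm — Susceptible
Amoxicillin-clavulanate (23 mm) ≥ 21 mm ⇒ susceptible
Gentamicin (15 mm) ≤ 21 mm → R
Cefazolin 13 mm: ≤ 13 mm ⇒ Resistant
Oxacillin (22 mm) ≥ 20 mm — Susceptible
Erythromycin (12 mm) ≤ 12 mm ⇒ Resistant
Nitrofurantoin: 28 mm is ≥ 23 mm ⇒ Susceptible

gentamicin, cefazolin, erythromycin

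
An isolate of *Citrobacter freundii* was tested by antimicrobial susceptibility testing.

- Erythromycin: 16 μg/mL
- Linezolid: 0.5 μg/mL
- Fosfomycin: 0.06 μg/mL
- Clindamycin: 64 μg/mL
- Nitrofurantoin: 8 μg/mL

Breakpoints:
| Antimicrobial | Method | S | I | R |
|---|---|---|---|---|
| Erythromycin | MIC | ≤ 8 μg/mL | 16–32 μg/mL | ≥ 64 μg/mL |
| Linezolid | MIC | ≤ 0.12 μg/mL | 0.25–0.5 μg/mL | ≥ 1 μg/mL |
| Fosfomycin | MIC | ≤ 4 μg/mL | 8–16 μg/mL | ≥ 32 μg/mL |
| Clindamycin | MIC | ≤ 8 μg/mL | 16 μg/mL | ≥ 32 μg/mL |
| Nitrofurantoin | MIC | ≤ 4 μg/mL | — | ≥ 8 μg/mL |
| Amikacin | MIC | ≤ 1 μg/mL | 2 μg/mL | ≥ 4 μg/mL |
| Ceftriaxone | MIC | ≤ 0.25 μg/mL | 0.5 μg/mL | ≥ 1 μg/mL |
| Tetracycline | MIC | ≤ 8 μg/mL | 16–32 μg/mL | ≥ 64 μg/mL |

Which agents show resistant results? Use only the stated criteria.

clindamycin, nitrofurantoin

Erythromycin: 16 μg/mL is in 16–32 μg/mL ⇒ intermediate
Linezolid (0.5 μg/mL) in 0.25–0.5 μg/mL — intermediate
Fosfomycin: 0.06 μg/mL is ≤ 4 μg/mL → susceptible
Clindamycin (64 μg/mL) ≥ 32 μg/mL ⇒ Resistant
Nitrofurantoin: 8 μg/mL is ≥ 8 μg/mL ⇒ R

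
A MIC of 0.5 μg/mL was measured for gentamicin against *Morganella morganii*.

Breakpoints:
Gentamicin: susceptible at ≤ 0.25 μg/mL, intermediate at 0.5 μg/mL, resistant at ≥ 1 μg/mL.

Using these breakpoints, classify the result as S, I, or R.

Gentamicin 0.5 μg/mL: = 0.5 μg/mL → Intermediate

I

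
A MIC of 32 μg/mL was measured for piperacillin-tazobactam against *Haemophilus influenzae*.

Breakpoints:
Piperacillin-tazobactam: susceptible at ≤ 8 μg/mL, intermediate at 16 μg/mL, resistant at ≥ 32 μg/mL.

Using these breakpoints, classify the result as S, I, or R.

Piperacillin-tazobactam: 32 μg/mL is ≥ 32 μg/mL — Resistant

Resistant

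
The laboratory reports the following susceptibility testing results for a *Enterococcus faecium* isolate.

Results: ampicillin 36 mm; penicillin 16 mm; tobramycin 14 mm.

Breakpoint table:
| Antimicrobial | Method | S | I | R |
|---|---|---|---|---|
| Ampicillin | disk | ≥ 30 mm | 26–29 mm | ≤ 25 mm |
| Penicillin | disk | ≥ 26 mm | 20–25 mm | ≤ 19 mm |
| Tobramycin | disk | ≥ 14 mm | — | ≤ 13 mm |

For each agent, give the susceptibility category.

S, R, S

Ampicillin 36 mm: ≥ 30 mm ⇒ Susceptible
Penicillin (16 mm) ≤ 19 mm → resistant
Tobramycin: 14 mm is ≥ 14 mm ⇒ susceptible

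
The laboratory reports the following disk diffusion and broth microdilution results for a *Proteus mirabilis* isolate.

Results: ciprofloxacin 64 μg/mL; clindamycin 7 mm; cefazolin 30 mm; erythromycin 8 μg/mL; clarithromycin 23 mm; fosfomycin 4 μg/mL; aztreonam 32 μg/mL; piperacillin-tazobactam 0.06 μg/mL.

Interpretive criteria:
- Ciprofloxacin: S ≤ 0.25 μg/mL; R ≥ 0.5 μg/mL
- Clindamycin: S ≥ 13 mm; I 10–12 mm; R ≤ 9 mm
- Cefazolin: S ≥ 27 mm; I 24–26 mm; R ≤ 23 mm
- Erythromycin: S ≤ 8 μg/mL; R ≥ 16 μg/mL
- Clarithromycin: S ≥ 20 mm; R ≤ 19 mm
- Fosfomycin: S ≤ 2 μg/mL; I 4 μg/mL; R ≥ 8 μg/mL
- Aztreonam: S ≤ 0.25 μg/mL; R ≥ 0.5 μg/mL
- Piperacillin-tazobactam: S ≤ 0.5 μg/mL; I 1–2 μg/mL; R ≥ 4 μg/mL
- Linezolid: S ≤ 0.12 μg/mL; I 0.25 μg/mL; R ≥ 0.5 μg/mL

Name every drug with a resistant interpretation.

ciprofloxacin, clindamycin, aztreonam

Ciprofloxacin 64 μg/mL: ≥ 0.5 μg/mL → resistant
Clindamycin (7 mm) ≤ 9 mm — Resistant
Cefazolin: 30 mm is ≥ 27 mm ⇒ S
Erythromycin 8 μg/mL: ≤ 8 μg/mL — Susceptible
Clarithromycin (23 mm) ≥ 20 mm — S
Fosfomycin (4 μg/mL) = 4 μg/mL — intermediate
Aztreonam: 32 μg/mL is ≥ 0.5 μg/mL ⇒ Resistant
Piperacillin-tazobactam: 0.06 μg/mL is ≤ 0.5 μg/mL → Susceptible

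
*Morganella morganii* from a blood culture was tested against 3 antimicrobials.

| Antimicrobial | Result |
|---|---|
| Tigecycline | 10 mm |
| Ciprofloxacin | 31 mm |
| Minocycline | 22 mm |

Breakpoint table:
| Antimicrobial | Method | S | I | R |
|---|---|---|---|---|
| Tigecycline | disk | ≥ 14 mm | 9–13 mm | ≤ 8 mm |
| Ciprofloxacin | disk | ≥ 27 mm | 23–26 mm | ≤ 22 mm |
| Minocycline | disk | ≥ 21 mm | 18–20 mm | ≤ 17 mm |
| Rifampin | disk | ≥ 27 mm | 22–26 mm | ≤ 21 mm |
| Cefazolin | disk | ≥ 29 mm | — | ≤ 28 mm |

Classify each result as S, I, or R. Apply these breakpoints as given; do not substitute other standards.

Tigecycline 10 mm: in 9–13 mm — intermediate
Ciprofloxacin: 31 mm is ≥ 27 mm ⇒ Susceptible
Minocycline 22 mm: ≥ 21 mm — Susceptible

I, S, S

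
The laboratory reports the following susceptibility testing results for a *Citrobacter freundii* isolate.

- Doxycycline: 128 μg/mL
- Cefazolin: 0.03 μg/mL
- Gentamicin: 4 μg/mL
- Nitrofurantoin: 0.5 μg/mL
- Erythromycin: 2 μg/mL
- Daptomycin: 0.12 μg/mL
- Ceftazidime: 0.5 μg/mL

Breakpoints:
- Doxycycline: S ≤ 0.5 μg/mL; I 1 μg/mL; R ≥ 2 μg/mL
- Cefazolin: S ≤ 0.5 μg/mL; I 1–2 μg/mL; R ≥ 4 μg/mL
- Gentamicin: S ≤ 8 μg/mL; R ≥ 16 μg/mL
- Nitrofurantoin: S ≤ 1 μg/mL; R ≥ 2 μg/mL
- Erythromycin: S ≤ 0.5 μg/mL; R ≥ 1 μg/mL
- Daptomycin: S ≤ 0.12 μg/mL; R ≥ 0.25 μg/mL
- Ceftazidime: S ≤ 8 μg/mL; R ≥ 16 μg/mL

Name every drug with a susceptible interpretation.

Doxycycline: 128 μg/mL is ≥ 2 μg/mL ⇒ R
Cefazolin (0.03 μg/mL) ≤ 0.5 μg/mL ⇒ S
Gentamicin (4 μg/mL) ≤ 8 μg/mL → susceptible
Nitrofurantoin: 0.5 μg/mL is ≤ 1 μg/mL — Susceptible
Erythromycin: 2 μg/mL is ≥ 1 μg/mL → R
Daptomycin (0.12 μg/mL) ≤ 0.12 μg/mL ⇒ Susceptible
Ceftazidime (0.5 μg/mL) ≤ 8 μg/mL ⇒ Susceptible

cefazolin, gentamicin, nitrofurantoin, daptomycin, ceftazidime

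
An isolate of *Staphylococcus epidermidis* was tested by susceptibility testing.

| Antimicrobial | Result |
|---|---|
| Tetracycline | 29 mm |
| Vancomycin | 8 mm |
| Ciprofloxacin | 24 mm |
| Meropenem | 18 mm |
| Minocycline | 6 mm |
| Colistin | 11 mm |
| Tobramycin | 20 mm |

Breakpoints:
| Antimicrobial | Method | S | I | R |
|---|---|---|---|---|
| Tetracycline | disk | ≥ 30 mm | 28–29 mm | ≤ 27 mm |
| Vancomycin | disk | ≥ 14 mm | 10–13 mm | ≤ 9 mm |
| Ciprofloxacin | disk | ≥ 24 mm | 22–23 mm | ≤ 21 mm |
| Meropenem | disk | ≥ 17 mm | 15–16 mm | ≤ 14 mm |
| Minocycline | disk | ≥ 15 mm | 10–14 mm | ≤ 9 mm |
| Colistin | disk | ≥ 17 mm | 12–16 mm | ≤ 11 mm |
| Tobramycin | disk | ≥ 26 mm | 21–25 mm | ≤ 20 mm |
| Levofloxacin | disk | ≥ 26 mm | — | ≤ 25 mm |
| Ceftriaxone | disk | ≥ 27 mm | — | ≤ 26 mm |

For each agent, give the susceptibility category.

Tetracycline (29 mm) in 28–29 mm ⇒ I
Vancomycin (8 mm) ≤ 9 mm — Resistant
Ciprofloxacin: 24 mm is ≥ 24 mm → susceptible
Meropenem 18 mm: ≥ 17 mm → S
Minocycline 6 mm: ≤ 9 mm — R
Colistin 11 mm: ≤ 11 mm → R
Tobramycin (20 mm) ≤ 20 mm ⇒ Resistant

I, R, S, S, R, R, R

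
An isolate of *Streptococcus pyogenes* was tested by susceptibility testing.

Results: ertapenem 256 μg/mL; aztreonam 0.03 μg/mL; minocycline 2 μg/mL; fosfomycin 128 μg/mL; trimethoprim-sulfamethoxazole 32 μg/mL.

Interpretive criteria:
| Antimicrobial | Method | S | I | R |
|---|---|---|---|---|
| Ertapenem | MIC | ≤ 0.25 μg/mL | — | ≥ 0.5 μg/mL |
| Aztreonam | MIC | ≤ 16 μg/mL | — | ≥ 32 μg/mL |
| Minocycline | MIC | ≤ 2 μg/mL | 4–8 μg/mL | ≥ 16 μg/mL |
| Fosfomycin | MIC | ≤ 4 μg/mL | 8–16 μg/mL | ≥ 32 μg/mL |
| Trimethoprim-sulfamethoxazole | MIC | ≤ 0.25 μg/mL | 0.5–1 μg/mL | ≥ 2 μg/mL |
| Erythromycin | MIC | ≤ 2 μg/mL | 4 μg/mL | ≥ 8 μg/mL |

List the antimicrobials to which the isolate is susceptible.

aztreonam, minocycline

Ertapenem (256 μg/mL) ≥ 0.5 μg/mL ⇒ resistant
Aztreonam: 0.03 μg/mL is ≤ 16 μg/mL ⇒ S
Minocycline 2 μg/mL: ≤ 2 μg/mL — susceptible
Fosfomycin (128 μg/mL) ≥ 32 μg/mL → resistant
Trimethoprim-sulfamethoxazole: 32 μg/mL is ≥ 2 μg/mL ⇒ resistant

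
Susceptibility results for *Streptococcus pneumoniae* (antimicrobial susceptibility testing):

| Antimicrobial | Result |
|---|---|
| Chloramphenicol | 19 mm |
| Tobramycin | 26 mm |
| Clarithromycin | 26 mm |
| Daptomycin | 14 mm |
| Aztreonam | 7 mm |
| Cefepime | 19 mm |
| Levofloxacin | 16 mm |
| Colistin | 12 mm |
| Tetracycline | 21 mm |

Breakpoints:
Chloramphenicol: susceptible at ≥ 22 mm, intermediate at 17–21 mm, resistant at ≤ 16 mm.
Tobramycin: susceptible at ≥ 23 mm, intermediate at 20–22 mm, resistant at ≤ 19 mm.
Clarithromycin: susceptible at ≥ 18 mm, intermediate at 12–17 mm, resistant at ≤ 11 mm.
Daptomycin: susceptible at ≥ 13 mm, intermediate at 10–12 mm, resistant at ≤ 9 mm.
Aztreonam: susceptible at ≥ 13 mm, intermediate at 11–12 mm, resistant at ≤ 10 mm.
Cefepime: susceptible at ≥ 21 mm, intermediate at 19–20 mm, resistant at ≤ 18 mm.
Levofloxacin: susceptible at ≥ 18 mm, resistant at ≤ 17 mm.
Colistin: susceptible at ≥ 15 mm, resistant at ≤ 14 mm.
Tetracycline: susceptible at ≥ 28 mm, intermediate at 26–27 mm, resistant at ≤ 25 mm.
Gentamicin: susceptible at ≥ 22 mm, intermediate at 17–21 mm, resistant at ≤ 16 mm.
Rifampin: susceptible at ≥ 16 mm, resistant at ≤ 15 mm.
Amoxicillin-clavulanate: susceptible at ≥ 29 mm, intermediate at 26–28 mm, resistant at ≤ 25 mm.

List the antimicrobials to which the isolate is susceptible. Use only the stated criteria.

Chloramphenicol (19 mm) in 17–21 mm — Intermediate
Tobramycin: 26 mm is ≥ 23 mm → Susceptible
Clarithromycin (26 mm) ≥ 18 mm ⇒ susceptible
Daptomycin (14 mm) ≥ 13 mm → S
Aztreonam: 7 mm is ≤ 10 mm — resistant
Cefepime: 19 mm is in 19–20 mm → Intermediate
Levofloxacin: 16 mm is ≤ 17 mm ⇒ Resistant
Colistin 12 mm: ≤ 14 mm — R
Tetracycline: 21 mm is ≤ 25 mm — resistant

tobramycin, clarithromycin, daptomycin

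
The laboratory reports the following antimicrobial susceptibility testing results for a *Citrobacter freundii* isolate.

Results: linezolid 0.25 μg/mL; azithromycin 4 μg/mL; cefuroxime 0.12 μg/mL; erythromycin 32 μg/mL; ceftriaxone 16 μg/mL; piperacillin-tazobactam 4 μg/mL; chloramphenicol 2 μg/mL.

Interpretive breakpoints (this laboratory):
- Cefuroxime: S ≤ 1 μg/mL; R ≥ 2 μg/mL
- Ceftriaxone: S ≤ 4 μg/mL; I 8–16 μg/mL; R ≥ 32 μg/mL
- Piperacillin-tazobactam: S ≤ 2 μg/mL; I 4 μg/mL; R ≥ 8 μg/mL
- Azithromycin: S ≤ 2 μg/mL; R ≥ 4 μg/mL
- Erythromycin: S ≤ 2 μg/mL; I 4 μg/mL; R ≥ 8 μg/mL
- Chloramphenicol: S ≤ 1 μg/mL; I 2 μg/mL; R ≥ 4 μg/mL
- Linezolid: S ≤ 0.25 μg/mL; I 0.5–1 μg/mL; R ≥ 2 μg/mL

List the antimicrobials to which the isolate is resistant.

azithromycin, erythromycin

Linezolid: 0.25 μg/mL is ≤ 0.25 μg/mL → susceptible
Azithromycin: 4 μg/mL is ≥ 4 μg/mL — R
Cefuroxime (0.12 μg/mL) ≤ 1 μg/mL ⇒ S
Erythromycin: 32 μg/mL is ≥ 8 μg/mL ⇒ Resistant
Ceftriaxone 16 μg/mL: in 8–16 μg/mL ⇒ intermediate
Piperacillin-tazobactam (4 μg/mL) = 4 μg/mL ⇒ I
Chloramphenicol: 2 μg/mL is = 2 μg/mL — Intermediate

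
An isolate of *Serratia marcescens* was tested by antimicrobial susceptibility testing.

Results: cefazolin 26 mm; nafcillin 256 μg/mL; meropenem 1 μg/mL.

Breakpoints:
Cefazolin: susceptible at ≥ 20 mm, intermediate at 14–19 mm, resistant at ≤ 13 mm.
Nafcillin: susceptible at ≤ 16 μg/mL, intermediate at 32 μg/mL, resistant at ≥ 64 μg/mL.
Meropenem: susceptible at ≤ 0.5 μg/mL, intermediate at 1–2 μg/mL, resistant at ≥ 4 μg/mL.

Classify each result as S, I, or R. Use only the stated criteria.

S, R, I

Cefazolin: 26 mm is ≥ 20 mm ⇒ S
Nafcillin (256 μg/mL) ≥ 64 μg/mL — resistant
Meropenem: 1 μg/mL is in 1–2 μg/mL ⇒ intermediate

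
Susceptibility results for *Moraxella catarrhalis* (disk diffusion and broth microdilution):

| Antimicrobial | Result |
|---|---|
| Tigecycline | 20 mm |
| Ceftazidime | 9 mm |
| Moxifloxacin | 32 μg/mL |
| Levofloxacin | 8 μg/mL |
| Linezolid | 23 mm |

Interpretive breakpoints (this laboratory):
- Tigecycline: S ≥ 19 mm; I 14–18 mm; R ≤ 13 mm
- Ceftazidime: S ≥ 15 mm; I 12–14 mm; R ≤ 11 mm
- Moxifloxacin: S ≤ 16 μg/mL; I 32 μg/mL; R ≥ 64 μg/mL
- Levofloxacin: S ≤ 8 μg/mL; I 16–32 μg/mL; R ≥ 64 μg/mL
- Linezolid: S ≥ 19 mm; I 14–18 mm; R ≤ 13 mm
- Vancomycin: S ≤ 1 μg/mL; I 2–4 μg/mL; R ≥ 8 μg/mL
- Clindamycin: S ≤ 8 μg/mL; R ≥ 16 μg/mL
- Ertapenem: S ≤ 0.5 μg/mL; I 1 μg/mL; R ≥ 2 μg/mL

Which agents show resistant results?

ceftazidime

Tigecycline (20 mm) ≥ 19 mm — susceptible
Ceftazidime: 9 mm is ≤ 11 mm → Resistant
Moxifloxacin (32 μg/mL) = 32 μg/mL ⇒ I
Levofloxacin (8 μg/mL) ≤ 8 μg/mL ⇒ S
Linezolid (23 mm) ≥ 19 mm ⇒ susceptible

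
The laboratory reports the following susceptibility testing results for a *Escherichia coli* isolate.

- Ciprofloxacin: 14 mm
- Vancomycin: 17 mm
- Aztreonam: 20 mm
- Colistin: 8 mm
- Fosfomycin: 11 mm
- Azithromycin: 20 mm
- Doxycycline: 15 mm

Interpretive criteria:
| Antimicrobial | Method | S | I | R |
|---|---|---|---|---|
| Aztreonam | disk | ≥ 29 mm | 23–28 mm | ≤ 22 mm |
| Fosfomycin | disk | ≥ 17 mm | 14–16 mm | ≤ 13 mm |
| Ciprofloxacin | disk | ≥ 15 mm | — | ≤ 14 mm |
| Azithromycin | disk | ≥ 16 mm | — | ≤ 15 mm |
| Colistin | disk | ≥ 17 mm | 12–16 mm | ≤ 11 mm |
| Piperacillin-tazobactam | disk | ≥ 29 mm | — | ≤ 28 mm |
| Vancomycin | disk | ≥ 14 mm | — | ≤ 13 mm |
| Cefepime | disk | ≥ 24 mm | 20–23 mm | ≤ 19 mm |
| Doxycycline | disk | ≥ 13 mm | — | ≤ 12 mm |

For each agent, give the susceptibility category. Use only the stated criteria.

Ciprofloxacin (14 mm) ≤ 14 mm — R
Vancomycin 17 mm: ≥ 14 mm ⇒ susceptible
Aztreonam (20 mm) ≤ 22 mm — R
Colistin: 8 mm is ≤ 11 mm ⇒ Resistant
Fosfomycin: 11 mm is ≤ 13 mm ⇒ Resistant
Azithromycin: 20 mm is ≥ 16 mm — susceptible
Doxycycline: 15 mm is ≥ 13 mm — S

R, S, R, R, R, S, S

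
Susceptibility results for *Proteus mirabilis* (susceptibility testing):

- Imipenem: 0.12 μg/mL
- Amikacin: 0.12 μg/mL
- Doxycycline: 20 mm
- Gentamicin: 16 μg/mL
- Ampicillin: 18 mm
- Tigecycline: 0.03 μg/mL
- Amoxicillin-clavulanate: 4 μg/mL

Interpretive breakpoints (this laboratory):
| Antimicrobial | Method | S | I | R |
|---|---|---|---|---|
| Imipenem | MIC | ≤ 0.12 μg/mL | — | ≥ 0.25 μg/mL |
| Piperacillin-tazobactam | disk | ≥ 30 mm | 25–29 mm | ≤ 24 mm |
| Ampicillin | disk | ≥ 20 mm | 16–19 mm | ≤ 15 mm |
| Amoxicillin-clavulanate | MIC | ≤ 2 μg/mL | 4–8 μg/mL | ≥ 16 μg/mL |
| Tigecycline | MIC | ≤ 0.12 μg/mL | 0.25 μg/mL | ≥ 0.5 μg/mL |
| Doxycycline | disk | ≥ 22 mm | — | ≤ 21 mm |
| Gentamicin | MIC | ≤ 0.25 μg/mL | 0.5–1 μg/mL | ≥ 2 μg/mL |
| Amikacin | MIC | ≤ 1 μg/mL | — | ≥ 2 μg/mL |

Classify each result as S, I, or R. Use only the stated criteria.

Imipenem (0.12 μg/mL) ≤ 0.12 μg/mL — S
Amikacin (0.12 μg/mL) ≤ 1 μg/mL → susceptible
Doxycycline (20 mm) ≤ 21 mm ⇒ R
Gentamicin 16 μg/mL: ≥ 2 μg/mL ⇒ R
Ampicillin 18 mm: in 16–19 mm ⇒ intermediate
Tigecycline (0.03 μg/mL) ≤ 0.12 μg/mL — S
Amoxicillin-clavulanate 4 μg/mL: in 4–8 μg/mL → intermediate

S, S, R, R, I, S, I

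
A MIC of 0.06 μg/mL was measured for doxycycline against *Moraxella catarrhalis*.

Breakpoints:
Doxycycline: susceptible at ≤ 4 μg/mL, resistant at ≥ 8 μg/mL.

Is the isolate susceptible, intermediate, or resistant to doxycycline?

Susceptible

Doxycycline (0.06 μg/mL) ≤ 4 μg/mL ⇒ susceptible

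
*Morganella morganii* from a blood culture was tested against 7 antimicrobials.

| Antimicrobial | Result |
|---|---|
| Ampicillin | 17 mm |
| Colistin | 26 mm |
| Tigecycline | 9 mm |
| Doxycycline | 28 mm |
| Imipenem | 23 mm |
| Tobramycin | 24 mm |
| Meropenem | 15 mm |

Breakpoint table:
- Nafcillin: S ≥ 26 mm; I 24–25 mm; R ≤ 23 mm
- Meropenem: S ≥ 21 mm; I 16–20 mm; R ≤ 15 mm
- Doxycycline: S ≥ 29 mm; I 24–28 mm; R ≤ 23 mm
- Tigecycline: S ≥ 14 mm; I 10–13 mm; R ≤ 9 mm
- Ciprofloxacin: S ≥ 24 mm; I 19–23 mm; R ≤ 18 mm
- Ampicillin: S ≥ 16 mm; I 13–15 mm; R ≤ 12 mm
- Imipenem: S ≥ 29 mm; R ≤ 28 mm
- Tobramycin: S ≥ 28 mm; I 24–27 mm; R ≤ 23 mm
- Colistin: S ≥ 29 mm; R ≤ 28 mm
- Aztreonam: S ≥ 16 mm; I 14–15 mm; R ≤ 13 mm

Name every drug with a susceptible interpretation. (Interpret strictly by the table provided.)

ampicillin

Ampicillin 17 mm: ≥ 16 mm → Susceptible
Colistin: 26 mm is ≤ 28 mm — R
Tigecycline: 9 mm is ≤ 9 mm — R
Doxycycline: 28 mm is in 24–28 mm → intermediate
Imipenem (23 mm) ≤ 28 mm — resistant
Tobramycin: 24 mm is in 24–27 mm → I
Meropenem (15 mm) ≤ 15 mm → resistant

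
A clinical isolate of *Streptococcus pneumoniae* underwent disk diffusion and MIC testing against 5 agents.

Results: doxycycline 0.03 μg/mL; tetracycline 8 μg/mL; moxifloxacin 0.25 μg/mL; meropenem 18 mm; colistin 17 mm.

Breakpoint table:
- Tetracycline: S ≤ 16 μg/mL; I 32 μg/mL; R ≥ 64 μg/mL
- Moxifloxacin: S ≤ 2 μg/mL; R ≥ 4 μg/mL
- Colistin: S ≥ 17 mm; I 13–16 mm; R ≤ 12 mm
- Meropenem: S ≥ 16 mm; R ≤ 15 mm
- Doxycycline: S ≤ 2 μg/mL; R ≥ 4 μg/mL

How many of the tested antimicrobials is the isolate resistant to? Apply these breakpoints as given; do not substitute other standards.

Doxycycline: 0.03 μg/mL is ≤ 2 μg/mL — S
Tetracycline (8 μg/mL) ≤ 16 μg/mL → S
Moxifloxacin (0.25 μg/mL) ≤ 2 μg/mL → S
Meropenem 18 mm: ≥ 16 mm — S
Colistin (17 mm) ≥ 17 mm ⇒ susceptible
Resistant: 0

0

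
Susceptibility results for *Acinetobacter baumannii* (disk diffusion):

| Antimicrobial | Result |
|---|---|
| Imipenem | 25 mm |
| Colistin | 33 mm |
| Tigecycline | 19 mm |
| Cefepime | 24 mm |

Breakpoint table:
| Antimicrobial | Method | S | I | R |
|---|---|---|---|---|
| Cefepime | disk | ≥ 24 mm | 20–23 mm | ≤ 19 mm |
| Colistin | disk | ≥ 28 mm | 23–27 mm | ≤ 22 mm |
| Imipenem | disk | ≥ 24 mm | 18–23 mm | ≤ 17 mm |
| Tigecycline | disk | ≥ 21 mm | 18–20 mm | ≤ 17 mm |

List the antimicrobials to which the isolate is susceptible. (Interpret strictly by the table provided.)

imipenem, colistin, cefepime

Imipenem (25 mm) ≥ 24 mm → S
Colistin 33 mm: ≥ 28 mm — Susceptible
Tigecycline: 19 mm is in 18–20 mm ⇒ Intermediate
Cefepime (24 mm) ≥ 24 mm ⇒ susceptible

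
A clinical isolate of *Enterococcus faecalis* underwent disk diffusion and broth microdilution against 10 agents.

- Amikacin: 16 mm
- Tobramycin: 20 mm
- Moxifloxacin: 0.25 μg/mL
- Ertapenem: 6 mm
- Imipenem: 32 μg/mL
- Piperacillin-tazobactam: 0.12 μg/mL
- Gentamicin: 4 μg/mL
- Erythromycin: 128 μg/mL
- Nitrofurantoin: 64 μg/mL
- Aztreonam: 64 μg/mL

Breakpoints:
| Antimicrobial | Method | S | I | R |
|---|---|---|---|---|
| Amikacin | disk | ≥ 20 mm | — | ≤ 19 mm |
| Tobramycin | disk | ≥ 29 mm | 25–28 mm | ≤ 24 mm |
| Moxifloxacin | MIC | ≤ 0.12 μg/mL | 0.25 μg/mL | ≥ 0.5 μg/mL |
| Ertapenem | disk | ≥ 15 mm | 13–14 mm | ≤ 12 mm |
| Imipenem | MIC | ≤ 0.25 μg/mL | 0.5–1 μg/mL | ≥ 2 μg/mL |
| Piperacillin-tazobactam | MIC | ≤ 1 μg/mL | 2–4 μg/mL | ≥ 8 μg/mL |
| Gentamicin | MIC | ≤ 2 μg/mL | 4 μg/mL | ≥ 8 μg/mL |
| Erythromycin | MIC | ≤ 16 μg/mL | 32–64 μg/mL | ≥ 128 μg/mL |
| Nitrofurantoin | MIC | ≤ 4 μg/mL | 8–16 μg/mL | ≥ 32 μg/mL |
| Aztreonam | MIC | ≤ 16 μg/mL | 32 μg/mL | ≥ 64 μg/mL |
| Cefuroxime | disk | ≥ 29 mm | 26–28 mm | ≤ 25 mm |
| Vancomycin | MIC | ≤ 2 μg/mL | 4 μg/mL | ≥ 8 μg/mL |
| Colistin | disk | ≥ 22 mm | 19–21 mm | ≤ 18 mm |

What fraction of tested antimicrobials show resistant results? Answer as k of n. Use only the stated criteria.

Amikacin: 16 mm is ≤ 19 mm → resistant
Tobramycin: 20 mm is ≤ 24 mm ⇒ R
Moxifloxacin (0.25 μg/mL) = 0.25 μg/mL — I
Ertapenem (6 mm) ≤ 12 mm → resistant
Imipenem (32 μg/mL) ≥ 2 μg/mL ⇒ R
Piperacillin-tazobactam (0.12 μg/mL) ≤ 1 μg/mL ⇒ Susceptible
Gentamicin: 4 μg/mL is = 4 μg/mL ⇒ I
Erythromycin 128 μg/mL: ≥ 128 μg/mL → resistant
Nitrofurantoin 64 μg/mL: ≥ 32 μg/mL → R
Aztreonam: 64 μg/mL is ≥ 64 μg/mL ⇒ R
Resistant: 7/10

7 of 10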